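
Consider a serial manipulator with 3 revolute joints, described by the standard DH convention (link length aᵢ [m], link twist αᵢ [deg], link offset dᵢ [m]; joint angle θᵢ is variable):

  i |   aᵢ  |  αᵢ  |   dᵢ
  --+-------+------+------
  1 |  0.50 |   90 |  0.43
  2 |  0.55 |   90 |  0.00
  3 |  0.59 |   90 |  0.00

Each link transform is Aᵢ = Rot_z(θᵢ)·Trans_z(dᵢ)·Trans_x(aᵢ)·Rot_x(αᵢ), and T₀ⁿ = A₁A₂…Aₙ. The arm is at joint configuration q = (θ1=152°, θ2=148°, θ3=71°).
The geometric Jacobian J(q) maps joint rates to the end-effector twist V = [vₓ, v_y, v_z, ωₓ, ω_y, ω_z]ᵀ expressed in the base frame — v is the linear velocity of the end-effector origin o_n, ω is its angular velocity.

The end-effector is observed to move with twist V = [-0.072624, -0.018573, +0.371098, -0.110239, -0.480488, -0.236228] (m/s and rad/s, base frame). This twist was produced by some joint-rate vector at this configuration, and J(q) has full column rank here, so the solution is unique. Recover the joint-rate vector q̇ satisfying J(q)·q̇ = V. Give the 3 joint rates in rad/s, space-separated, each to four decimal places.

-0.0310 -0.4760 -0.2420

o_n = [0.3761, 0.4318, 0.8232]
J₁: ẑ×o_n = [-0.4318, 0.3761, 0.0000], ω = ẑ
J2: z=[0.4695, 0.8829, 0.0000] o=[-0.4415, 0.2347, 0.4300] → [0.3472, -0.1846, -0.6293, 0.4695, 0.8829, 0.0000]
J3: z=[-0.4679, 0.2488, 0.8480] o=[-0.0296, 0.0158, 0.7215] → [-0.3275, 0.3917, -0.2956, -0.4679, 0.2488, 0.8480]
q̇ = J⁺·V = [-0.0310, -0.4760, -0.2420]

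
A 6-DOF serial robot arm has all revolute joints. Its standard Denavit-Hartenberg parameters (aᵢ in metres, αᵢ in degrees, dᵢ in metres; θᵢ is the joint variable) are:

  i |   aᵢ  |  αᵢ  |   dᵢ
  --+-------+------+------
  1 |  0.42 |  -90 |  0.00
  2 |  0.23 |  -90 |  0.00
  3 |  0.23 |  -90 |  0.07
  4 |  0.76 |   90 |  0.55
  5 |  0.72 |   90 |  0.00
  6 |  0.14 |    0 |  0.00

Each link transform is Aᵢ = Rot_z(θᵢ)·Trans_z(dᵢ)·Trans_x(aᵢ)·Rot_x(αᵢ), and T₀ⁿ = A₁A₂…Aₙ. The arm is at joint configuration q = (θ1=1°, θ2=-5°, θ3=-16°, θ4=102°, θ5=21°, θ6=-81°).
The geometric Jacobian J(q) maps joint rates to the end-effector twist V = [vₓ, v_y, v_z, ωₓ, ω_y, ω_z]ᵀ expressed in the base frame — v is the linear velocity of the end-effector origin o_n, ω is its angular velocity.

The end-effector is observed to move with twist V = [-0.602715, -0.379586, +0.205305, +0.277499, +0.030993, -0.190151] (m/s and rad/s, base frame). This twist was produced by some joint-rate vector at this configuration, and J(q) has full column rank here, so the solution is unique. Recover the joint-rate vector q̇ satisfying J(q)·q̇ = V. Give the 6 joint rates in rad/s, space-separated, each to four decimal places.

o_n = [0.5740, -0.8315, 1.3394]
J₁: ẑ×o_n = [0.8315, 0.5740, -0.0000], ω = ẑ
J2: z=[-0.0175, 0.9998, 0.0000] o=[0.4199, 0.0073, 0.0000] → [1.3392, 0.0234, -0.1394, -0.0175, 0.9998, 0.0000]
J3: z=[0.0871, 0.0015, -0.9962] o=[0.6490, 0.0113, 0.0200] → [-0.8376, -0.0403, -0.0733, 0.0871, 0.0015, -0.9962]
J4: z=[0.2913, -0.9563, 0.0240] o=[0.8742, 0.0787, -0.0304] → [-1.2881, -0.4063, -0.5522, 0.2913, -0.9563, 0.0240]
J5: z=[0.9137, 0.2856, 0.2891] o=[0.8192, -0.4946, 0.7101] → [0.2771, -0.6458, -0.2378, 0.9137, 0.2856, 0.2891]
J6: z=[-0.3735, 0.8705, 0.3205] o=[0.7039, -0.7832, 1.3596] → [-0.0021, -0.0492, 0.1311, -0.3735, 0.8705, 0.3205]
q̇ = J⁺·V = [-0.3170, -0.6650, 0.0800, -0.3740, 0.4950, 0.2260]

-0.3170 -0.6650 0.0800 -0.3740 0.4950 0.2260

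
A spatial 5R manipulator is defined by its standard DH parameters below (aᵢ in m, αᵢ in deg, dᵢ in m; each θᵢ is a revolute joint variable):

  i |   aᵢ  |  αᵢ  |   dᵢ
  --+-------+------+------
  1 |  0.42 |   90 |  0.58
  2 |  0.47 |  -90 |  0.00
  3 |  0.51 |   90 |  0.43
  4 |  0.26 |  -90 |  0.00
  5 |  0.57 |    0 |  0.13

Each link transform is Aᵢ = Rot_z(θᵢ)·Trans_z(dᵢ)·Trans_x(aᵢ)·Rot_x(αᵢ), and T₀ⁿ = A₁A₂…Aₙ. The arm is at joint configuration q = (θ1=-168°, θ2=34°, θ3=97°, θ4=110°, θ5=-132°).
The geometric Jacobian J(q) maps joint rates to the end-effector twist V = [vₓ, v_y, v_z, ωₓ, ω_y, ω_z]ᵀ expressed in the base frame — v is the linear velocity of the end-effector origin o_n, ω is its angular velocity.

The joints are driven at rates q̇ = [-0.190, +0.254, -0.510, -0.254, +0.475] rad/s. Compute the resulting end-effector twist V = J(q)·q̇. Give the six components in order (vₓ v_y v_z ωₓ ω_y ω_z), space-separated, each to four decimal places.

-0.2510 0.4138 0.5559 -0.3588 0.6680 -0.8581

o_n = [-0.8426, -0.6676, 1.2737]
J₁: ẑ×o_n = [0.6676, -0.8426, 0.0000], ω = ẑ
J2: z=[-0.2079, 0.9781, 0.0000] o=[-0.4108, -0.0873, 0.5800] → [0.6786, 0.1442, 0.5430, -0.2079, 0.9781, 0.0000]
J3: z=[0.5470, 0.1163, 0.8290] o=[-0.7920, -0.1683, 0.8428] → [0.4640, -0.2777, -0.2672, 0.5470, 0.1163, 0.8290]
J4: z=[-0.7795, -0.2903, 0.5550] o=[-0.4011, -0.6028, 1.1646] → [0.0043, -0.1600, -0.0777, -0.7795, -0.2903, 0.5550]
J5: z=[-0.4739, 0.8528, -0.2195] o=[-0.2946, -0.4899, 1.3732] → [-0.1238, 0.0732, 0.5516, -0.4739, 0.8528, -0.2195]
V = J·q̇ = [-0.2510, 0.4138, 0.5559, -0.3588, 0.6680, -0.8581]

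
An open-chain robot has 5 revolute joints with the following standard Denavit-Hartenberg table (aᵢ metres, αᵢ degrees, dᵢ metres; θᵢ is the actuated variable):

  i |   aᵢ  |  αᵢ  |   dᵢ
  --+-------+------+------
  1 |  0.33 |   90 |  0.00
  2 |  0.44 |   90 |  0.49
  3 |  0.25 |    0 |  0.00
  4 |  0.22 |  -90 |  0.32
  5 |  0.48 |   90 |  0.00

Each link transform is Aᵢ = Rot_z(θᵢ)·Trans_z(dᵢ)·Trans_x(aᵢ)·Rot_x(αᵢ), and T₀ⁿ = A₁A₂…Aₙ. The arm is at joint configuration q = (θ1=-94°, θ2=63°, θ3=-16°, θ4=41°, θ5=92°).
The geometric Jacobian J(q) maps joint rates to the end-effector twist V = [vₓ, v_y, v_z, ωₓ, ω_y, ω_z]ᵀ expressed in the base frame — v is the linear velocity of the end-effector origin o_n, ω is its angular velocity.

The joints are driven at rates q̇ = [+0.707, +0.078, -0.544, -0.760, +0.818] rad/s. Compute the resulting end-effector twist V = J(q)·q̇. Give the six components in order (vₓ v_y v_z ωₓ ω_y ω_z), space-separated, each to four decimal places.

0.9323 -0.2429 -0.2372 -0.7254 1.3728 0.9910

o_n = [-0.5462, -0.5434, 0.8428]
J₁: ẑ×o_n = [0.5434, -0.5462, 0.0000], ω = ẑ
J2: z=[-0.9976, 0.0698, 0.0000] o=[-0.0230, -0.3292, 0.0000] → [0.0588, 0.8407, 0.2502, -0.9976, 0.0698, 0.0000]
J3: z=[-0.0622, -0.8888, -0.4540] o=[-0.5258, -0.4943, 0.3920] → [-0.4229, 0.0373, -0.0151, -0.0622, -0.8888, -0.4540]
J4: z=[-0.0622, -0.8888, -0.4540] o=[-0.4646, -0.6079, 0.6062] → [-0.1810, 0.0518, -0.0765, -0.0622, -0.8888, -0.4540]
J5: z=[-0.8907, 0.2546, -0.3766] o=[-0.5836, -0.9762, 0.6385] → [0.2150, 0.1679, -0.3950, -0.8907, 0.2546, -0.3766]
V = J·q̇ = [0.9323, -0.2429, -0.2372, -0.7254, 1.3728, 0.9910]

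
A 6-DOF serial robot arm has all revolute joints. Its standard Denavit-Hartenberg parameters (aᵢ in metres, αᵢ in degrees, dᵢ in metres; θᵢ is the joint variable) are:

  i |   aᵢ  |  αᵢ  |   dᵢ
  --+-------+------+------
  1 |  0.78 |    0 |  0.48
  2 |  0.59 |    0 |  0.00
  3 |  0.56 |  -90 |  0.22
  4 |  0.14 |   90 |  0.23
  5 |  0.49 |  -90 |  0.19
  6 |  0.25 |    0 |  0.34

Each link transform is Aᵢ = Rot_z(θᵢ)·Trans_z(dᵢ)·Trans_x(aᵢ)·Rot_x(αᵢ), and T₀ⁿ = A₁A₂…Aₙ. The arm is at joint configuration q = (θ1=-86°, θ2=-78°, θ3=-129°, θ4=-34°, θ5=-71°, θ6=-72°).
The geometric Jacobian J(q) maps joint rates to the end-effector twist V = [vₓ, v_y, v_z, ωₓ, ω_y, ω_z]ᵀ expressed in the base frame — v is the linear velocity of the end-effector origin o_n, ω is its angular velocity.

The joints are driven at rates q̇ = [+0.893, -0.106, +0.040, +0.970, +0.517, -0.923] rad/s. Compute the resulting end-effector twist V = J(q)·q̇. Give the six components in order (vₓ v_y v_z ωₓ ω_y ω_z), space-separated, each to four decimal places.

0.1061 0.9273 -0.1454 -1.0119 -0.6705 0.7676

o_n = [0.0020, -0.2288, 1.4160]
J₁: ẑ×o_n = [0.2288, 0.0020, -0.0000], ω = ẑ
J2: z=[0.0000, 0.0000, 1.0000] o=[0.0544, -0.7781, 0.4800] → [-0.5493, -0.0524, 0.0000, 0.0000, 0.0000, 1.0000]
J3: z=[0.0000, 0.0000, 1.0000] o=[-0.5127, -0.9407, 0.4800] → [-0.7119, 0.5148, 0.0000, 0.0000, 0.0000, 1.0000]
J4: z=[-0.9205, 0.3907, 0.0000] o=[-0.2939, -0.4252, 0.7000] → [0.2797, 0.6590, -0.2965, -0.9205, 0.3907, 0.0000]
J5: z=[-0.2185, -0.5147, 0.8290] o=[-0.4603, -0.2285, 0.7783] → [-0.3280, 0.5226, 0.2380, -0.2185, -0.5147, 0.8290]
J6: z=[0.0066, 0.8488, 0.5287] o=[-0.0237, -0.3856, 1.0250] → [0.2489, 0.0110, -0.0208, 0.0066, 0.8488, 0.5287]
V = J·q̇ = [0.1061, 0.9273, -0.1454, -1.0119, -0.6705, 0.7676]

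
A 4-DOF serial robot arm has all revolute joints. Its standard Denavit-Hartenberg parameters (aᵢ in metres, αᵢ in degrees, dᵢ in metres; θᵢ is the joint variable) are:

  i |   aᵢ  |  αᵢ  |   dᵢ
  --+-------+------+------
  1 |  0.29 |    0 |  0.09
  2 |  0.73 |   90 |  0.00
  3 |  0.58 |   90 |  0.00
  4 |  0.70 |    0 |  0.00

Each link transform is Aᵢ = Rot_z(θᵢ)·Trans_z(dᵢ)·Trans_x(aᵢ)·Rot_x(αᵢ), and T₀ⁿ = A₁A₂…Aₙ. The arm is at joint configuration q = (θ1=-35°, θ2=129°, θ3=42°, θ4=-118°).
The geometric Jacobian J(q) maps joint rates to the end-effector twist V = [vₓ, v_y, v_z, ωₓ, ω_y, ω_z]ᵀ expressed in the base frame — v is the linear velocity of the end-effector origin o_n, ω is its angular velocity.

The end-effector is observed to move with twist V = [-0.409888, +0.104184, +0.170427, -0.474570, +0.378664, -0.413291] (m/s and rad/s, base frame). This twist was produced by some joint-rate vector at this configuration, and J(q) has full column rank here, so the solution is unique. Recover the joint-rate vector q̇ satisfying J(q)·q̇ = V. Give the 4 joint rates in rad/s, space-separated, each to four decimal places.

o_n = [-0.4430, 0.7051, 0.2582]
J₁: ẑ×o_n = [-0.7051, -0.4430, 0.0000], ω = ẑ
J2: z=[0.0000, 0.0000, 1.0000] o=[0.2376, -0.1663, 0.0900] → [-0.8715, -0.6805, 0.0000, 0.0000, 0.0000, 1.0000]
J3: z=[0.9976, 0.0698, 0.0000] o=[0.1866, 0.5619, 0.0900] → [0.0117, -0.1678, 0.1868, 0.9976, 0.0698, 0.0000]
J4: z=[-0.0467, 0.6675, -0.7431] o=[0.1566, 0.9919, 0.4781] → [-0.3599, 0.4353, 0.4136, -0.0467, 0.6675, -0.7431]
q̇ = J⁺·V = [-0.8790, 0.9220, -0.4470, 0.6140]

-0.8790 0.9220 -0.4470 0.6140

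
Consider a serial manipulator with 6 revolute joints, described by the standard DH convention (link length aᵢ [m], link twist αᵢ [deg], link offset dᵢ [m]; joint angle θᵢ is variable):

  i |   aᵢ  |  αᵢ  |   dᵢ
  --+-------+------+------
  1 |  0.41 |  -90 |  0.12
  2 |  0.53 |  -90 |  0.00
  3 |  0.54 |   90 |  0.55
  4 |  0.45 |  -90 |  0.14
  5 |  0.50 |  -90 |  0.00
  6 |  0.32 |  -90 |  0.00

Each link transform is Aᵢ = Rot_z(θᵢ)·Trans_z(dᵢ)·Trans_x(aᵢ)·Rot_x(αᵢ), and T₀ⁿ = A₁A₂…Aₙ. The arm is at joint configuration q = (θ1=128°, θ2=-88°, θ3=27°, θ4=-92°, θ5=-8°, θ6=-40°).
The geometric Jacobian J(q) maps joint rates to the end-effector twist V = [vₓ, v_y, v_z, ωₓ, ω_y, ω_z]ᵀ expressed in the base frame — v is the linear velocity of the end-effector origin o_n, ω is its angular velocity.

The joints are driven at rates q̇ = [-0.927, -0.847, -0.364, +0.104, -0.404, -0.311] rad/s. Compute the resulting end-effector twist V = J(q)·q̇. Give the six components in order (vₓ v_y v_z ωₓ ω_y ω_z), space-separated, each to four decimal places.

o_n = [0.1976, -0.0864, 1.4097]
J₁: ẑ×o_n = [0.0864, 0.1976, -0.0000], ω = ẑ
J2: z=[-0.7880, -0.6157, 0.0000] o=[-0.2524, 0.3231, 0.1200] → [-0.7940, 1.0163, 0.5997, -0.7880, -0.6157, 0.0000]
J3: z=[-0.6153, 0.7875, -0.0349] o=[-0.2638, 0.3377, 0.6497] → [0.5838, 0.4515, -0.1025, -0.6153, 0.7875, -0.0349]
J4: z=[-0.7119, -0.5361, 0.4537] o=[-0.4194, 0.9350, 1.1113] → [0.3034, 0.4923, 1.0578, -0.7119, -0.5361, 0.4537]
J5: z=[0.3599, 0.2763, 0.8911] o=[-0.2476, 0.5010, 1.1766] → [0.5878, 0.3128, -0.3344, 0.3599, 0.2763, 0.8911]
J6: z=[0.7889, 0.4198, -0.4488] o=[0.0014, 0.0687, 1.2100] → [0.0142, -0.2456, -0.2047, 0.7889, 0.4198, -0.4488]
V = J·q̇ = [0.1696, -1.2071, -0.1619, 0.4266, -0.0632, -1.0876]

0.1696 -1.2071 -0.1619 0.4266 -0.0632 -1.0876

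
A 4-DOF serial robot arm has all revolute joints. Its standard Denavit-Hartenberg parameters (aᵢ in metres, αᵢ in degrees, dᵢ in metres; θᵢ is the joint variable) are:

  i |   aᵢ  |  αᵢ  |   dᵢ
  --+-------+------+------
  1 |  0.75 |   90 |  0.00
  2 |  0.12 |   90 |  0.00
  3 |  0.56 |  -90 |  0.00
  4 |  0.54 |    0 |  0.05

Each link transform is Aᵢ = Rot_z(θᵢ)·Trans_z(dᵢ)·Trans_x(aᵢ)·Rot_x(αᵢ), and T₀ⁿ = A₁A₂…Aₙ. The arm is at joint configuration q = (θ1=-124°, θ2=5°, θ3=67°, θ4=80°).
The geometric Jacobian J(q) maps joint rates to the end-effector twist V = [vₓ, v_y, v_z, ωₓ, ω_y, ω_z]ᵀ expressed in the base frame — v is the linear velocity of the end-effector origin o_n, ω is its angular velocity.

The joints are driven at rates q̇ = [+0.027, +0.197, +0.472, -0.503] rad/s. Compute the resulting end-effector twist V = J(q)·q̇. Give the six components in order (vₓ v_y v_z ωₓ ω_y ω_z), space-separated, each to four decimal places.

-0.1080 0.4072 -0.0079 -0.2813 -0.4162 -0.4028

o_n = [-1.0921, -0.5080, 0.5585]
J₁: ẑ×o_n = [0.5080, -1.0921, 0.0000], ω = ẑ
J2: z=[-0.8290, 0.5592, 0.0000] o=[-0.4194, -0.6218, 0.0000] → [0.3123, 0.4630, 0.2818, -0.8290, 0.5592, 0.0000]
J3: z=[-0.0487, -0.0723, -0.9962] o=[-0.4862, -0.7209, 0.0105] → [0.1725, 0.6303, -0.0542, -0.0487, -0.0723, -0.9962]
J4: z=[0.1889, 0.9787, -0.0802] o=[-1.0355, -0.6133, 0.0295] → [0.5262, -0.0954, 0.0753, 0.1889, 0.9787, -0.0802]
V = J·q̇ = [-0.1080, 0.4072, -0.0079, -0.2813, -0.4162, -0.4028]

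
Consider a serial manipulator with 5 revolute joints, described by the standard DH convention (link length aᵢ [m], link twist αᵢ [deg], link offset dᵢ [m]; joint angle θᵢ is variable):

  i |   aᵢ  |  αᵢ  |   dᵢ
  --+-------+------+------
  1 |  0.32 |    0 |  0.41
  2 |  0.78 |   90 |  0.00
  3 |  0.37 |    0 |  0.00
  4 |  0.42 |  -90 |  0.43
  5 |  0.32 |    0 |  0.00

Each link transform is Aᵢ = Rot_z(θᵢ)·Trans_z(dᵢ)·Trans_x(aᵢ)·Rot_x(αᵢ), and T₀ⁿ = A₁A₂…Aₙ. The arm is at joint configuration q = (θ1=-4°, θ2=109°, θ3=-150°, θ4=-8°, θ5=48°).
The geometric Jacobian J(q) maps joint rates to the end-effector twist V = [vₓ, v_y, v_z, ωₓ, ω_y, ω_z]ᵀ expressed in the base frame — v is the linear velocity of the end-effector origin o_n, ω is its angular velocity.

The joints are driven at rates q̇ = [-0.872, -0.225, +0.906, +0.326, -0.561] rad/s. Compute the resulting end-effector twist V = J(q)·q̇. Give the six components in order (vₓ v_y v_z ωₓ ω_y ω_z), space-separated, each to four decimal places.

-0.0720 -0.1623 -1.0646 1.2444 0.1159 -0.5768

o_n = [0.5381, -0.0966, -0.0125]
J₁: ẑ×o_n = [0.0966, 0.5381, -0.0000], ω = ẑ
J2: z=[0.0000, 0.0000, 1.0000] o=[0.3192, -0.0223, 0.4100] → [0.0743, 0.2189, -0.0000, 0.0000, 0.0000, 1.0000]
J3: z=[0.9659, 0.2588, 0.0000] o=[0.1173, 0.7311, 0.4100] → [-0.1094, 0.4081, -0.9084, 0.9659, 0.2588, 0.0000]
J4: z=[0.9659, 0.2588, 0.0000] o=[0.2003, 0.4216, 0.2250] → [-0.0615, 0.2295, -0.5879, 0.9659, 0.2588, 0.0000]
J5: z=[-0.0970, 0.3618, -0.9272] o=[0.7164, 0.1567, 0.0677] → [-0.2639, 0.1576, 0.0891, -0.0970, 0.3618, -0.9272]
V = J·q̇ = [-0.0720, -0.1623, -1.0646, 1.2444, 0.1159, -0.5768]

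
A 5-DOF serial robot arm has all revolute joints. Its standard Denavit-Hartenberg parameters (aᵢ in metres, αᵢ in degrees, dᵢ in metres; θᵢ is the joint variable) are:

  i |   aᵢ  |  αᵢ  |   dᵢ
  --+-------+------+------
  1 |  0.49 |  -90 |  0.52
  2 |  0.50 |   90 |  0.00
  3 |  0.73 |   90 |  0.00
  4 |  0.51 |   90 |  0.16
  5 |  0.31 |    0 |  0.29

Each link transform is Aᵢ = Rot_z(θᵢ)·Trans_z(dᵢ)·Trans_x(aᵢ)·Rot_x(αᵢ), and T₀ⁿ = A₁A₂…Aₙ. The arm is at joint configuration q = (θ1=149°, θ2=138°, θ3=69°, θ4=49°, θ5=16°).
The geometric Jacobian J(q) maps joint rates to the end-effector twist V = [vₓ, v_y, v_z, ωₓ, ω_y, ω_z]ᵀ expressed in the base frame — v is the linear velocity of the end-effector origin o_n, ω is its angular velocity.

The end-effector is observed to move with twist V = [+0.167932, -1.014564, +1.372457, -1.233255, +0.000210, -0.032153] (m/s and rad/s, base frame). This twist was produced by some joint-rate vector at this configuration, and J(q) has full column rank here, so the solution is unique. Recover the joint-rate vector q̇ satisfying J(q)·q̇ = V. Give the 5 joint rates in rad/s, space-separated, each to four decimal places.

0.3220 0.6580 0.7810 -0.5040 -0.2890

o_n = [-0.5244, -1.1931, -0.6343]
J₁: ẑ×o_n = [1.1931, -0.5244, 0.0000], ω = ẑ
J2: z=[-0.5150, -0.8572, 0.0000] o=[-0.4200, 0.2524, 0.5200] → [0.9894, -0.5945, 0.6550, -0.5150, -0.8572, 0.0000]
J3: z=[-0.5736, 0.3446, -0.7431] o=[-0.1015, 0.0610, 0.1854] → [-1.2145, -0.1559, 0.8650, -0.5736, 0.3446, -0.7431]
J4: z=[0.7793, -0.0501, -0.6247] o=[-0.2859, -0.6233, 0.0104] → [-0.3236, 0.6514, -0.4560, 0.7793, -0.0501, -0.6247]
J5: z=[0.1857, -0.9336, 0.3066] o=[-0.4665, -0.8123, -0.4558] → [0.2834, 0.0154, -0.1248, 0.1857, -0.9336, 0.3066]
q̇ = J⁺·V = [0.3220, 0.6580, 0.7810, -0.5040, -0.2890]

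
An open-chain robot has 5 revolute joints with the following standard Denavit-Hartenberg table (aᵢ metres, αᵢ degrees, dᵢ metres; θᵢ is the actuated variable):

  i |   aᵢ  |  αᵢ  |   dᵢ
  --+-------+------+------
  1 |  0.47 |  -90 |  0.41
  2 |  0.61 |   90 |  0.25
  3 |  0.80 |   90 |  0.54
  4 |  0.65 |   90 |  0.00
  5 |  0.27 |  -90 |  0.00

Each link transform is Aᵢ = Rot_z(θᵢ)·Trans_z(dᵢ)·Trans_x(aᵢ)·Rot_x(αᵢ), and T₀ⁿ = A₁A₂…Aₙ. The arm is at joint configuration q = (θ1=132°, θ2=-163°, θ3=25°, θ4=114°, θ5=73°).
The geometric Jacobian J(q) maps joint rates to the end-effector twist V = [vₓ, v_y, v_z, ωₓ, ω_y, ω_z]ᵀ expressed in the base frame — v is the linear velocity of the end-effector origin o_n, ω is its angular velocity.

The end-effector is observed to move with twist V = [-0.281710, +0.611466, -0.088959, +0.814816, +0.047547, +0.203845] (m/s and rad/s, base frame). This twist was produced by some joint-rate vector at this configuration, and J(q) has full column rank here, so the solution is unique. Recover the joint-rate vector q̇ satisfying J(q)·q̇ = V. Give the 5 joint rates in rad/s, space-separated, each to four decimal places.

o_n = [0.5036, -0.9012, -0.3996]
J₁: ẑ×o_n = [0.9012, 0.5036, -0.0000], ω = ẑ
J2: z=[-0.7431, -0.6691, 0.0000] o=[-0.3145, 0.3493, 0.4100] → [0.5417, -0.6016, 1.4767, -0.7431, -0.6691, 0.0000]
J3: z=[0.1956, -0.2173, -0.9563] o=[-0.1099, -0.2515, 0.5883] → [-0.4066, -0.3934, 0.0062, 0.1956, -0.2173, -0.9563]
J4: z=[0.9439, 0.3061, 0.1236] o=[0.2084, -1.1103, 0.2839] → [-0.2351, 0.6816, 0.1071, 0.9439, 0.3061, 0.1236]
J5: z=[0.3225, -0.9351, -0.1469] o=[0.2543, -0.9943, -0.3540] → [0.0563, -0.0219, 0.2632, 0.3225, -0.9351, -0.1469]
q̇ = J⁺·V = [-0.2610, -0.1800, -0.4610, 0.6780, 0.4070]

-0.2610 -0.1800 -0.4610 0.6780 0.4070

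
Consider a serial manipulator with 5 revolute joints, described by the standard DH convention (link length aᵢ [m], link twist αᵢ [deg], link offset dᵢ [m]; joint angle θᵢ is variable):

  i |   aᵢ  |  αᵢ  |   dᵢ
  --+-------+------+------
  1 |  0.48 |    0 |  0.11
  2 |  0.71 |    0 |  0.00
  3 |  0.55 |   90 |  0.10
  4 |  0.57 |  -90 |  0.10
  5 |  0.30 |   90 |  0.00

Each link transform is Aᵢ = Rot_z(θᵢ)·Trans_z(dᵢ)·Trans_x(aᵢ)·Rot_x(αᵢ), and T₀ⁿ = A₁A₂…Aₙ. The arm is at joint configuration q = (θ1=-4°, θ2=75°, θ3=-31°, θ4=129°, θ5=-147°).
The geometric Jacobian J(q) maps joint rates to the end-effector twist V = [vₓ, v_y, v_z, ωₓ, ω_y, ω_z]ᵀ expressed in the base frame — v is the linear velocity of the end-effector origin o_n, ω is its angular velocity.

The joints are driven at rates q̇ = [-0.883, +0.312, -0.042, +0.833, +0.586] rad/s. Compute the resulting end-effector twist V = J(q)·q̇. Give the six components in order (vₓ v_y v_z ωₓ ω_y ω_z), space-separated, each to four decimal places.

0.2586 -1.1069 -0.0925 0.1866 -0.9308 -0.9818

o_n = [1.1471, 0.6608, 0.4574]
J₁: ẑ×o_n = [-0.6608, 1.1471, 0.0000], ω = ẑ
J2: z=[0.0000, 0.0000, 1.0000] o=[0.4788, -0.0335, 0.1100] → [-0.6943, 0.6683, 0.0000, 0.0000, 0.0000, 1.0000]
J3: z=[0.0000, 0.0000, 1.0000] o=[0.7100, 0.6378, 0.1100] → [-0.0230, 0.4371, 0.0000, 0.0000, 0.0000, 1.0000]
J4: z=[0.6428, -0.7660, 0.0000] o=[1.1313, 0.9914, 0.2100] → [-0.1896, -0.1591, -0.2004, 0.6428, -0.7660, 0.0000]
J5: z=[-0.5953, -0.4995, -0.6293] o=[0.9208, 0.6842, 0.6530] → [0.0830, -0.2588, 0.1270, -0.5953, -0.4995, -0.6293]
V = J·q̇ = [0.2586, -1.1069, -0.0925, 0.1866, -0.9308, -0.9818]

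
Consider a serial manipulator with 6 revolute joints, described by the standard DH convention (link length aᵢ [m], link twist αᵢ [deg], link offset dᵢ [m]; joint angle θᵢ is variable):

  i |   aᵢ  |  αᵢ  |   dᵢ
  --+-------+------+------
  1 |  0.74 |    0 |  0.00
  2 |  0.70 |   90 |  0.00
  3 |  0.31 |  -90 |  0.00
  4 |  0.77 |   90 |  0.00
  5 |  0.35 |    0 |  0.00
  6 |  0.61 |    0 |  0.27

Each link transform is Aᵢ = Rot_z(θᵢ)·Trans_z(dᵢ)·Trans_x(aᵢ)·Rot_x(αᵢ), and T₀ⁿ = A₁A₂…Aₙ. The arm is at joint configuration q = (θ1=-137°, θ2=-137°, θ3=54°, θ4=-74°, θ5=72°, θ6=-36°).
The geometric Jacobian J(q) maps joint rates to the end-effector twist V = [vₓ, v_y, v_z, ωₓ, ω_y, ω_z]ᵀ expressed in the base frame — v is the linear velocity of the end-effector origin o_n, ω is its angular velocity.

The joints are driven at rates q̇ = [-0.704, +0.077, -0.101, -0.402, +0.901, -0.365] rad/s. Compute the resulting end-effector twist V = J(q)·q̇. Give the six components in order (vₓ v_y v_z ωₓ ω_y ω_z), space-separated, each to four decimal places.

-0.6387 -1.1019 -0.3189 0.0482 0.0191 -1.2801

o_n = [0.8757, -0.2103, 0.7531]
J₁: ẑ×o_n = [0.2103, 0.8757, -0.0000], ω = ẑ
J2: z=[0.0000, 0.0000, 1.0000] o=[-0.5412, -0.5047, 0.0000] → [-0.2944, 1.4169, 0.0000, 0.0000, 0.0000, 1.0000]
J3: z=[0.9976, -0.0698, 0.0000] o=[-0.4924, 0.1936, 0.0000] → [-0.0525, -0.7513, -0.3075, 0.9976, -0.0698, 0.0000]
J4: z=[-0.0564, -0.8070, 0.5878] o=[-0.4797, 0.3754, 0.2508] → [-0.0611, 0.8250, 1.1269, -0.0564, -0.8070, 0.5878]
J5: z=[0.2356, -0.5829, -0.7777] o=[0.2674, 0.4482, 0.4225] → [-0.7048, -0.5509, 0.1995, 0.2356, -0.5829, -0.7777]
J6: z=[0.2356, -0.5829, -0.7777] o=[0.3536, 0.1898, 0.6423] → [-0.3757, -0.4322, 0.2101, 0.2356, -0.5829, -0.7777]
V = J·q̇ = [-0.6387, -1.1019, -0.3189, 0.0482, 0.0191, -1.2801]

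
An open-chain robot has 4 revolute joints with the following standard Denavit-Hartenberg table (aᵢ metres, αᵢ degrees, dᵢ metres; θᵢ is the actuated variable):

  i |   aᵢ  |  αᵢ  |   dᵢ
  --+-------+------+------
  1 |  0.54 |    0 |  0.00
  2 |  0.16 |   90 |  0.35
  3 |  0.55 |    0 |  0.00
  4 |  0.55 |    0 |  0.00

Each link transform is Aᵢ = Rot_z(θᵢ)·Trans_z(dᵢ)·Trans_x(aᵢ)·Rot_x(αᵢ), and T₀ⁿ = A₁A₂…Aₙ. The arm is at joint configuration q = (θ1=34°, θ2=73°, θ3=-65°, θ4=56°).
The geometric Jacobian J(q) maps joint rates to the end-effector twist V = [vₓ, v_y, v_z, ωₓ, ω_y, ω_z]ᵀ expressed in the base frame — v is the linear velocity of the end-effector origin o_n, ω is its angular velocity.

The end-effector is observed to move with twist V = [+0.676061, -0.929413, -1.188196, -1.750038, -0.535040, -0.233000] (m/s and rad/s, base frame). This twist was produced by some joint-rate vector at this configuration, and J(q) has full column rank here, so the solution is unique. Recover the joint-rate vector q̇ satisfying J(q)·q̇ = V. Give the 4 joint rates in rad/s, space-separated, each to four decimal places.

o_n = [0.1741, 1.1967, -0.2345]
J₁: ẑ×o_n = [-1.1967, 0.1741, 0.0000], ω = ẑ
J2: z=[0.0000, 0.0000, 1.0000] o=[0.4477, 0.3020, 0.0000] → [-0.8948, -0.2736, 0.0000, 0.0000, 0.0000, 1.0000]
J3: z=[0.9563, 0.2924, 0.0000] o=[0.4009, 0.4550, 0.3500] → [-0.1709, 0.5590, 0.7757, 0.9563, 0.2924, 0.0000]
J4: z=[0.9563, 0.2924, 0.0000] o=[0.3329, 0.6773, -0.1485] → [-0.0252, 0.0823, 0.5432, 0.9563, 0.2924, 0.0000]
q̇ = J⁺·V = [-0.9930, 0.7600, -0.8350, -0.9950]

-0.9930 0.7600 -0.8350 -0.9950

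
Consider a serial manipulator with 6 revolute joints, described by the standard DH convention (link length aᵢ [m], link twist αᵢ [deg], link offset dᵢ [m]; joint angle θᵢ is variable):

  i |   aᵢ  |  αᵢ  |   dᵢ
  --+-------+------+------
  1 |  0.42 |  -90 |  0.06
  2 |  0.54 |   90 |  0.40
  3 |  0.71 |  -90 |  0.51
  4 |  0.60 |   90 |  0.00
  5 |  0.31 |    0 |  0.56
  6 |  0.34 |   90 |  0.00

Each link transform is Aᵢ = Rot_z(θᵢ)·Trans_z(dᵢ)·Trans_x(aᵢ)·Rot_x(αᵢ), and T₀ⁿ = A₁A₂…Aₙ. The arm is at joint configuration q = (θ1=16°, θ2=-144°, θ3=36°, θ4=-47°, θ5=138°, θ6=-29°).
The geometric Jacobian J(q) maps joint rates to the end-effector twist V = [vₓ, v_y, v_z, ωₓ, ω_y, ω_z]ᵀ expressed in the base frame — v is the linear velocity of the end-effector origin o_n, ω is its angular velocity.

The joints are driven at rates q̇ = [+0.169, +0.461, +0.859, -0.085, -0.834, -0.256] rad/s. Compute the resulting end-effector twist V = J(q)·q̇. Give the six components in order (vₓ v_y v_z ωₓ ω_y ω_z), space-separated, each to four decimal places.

-0.2948 0.3090 -0.0903 -0.8430 0.6538 0.4839

o_n = [-0.9910, 0.8688, -0.4533]
J₁: ẑ×o_n = [-0.8688, -0.9910, 0.0000], ω = ẑ
J2: z=[-0.2756, 0.9613, 0.0000] o=[0.4037, 0.1158, 0.0600] → [-0.4934, -0.1415, 1.1331, -0.2756, 0.9613, 0.0000]
J3: z=[-0.5650, -0.1620, -0.8090] o=[-0.1265, 0.3799, 0.3774] → [0.5301, 0.2301, -0.4163, -0.5650, -0.1620, -0.8090]
J4: z=[0.2341, 0.9088, -0.3455] o=[-0.9764, 0.5703, 0.3024] → [-0.5836, 0.1820, 0.0832, 0.2341, 0.9088, -0.3455]
J5: z=[0.1933, -0.3918, -0.8995] o=[-1.5480, 0.6566, 0.1420] → [0.4241, -0.3860, 0.2592, 0.1933, -0.3918, -0.8995]
J6: z=[0.1933, -0.3918, -0.8995] o=[-1.1717, 0.5926, -0.3718] → [0.2804, -0.1468, 0.1242, 0.1933, -0.3918, -0.8995]
V = J·q̇ = [-0.2948, 0.3090, -0.0903, -0.8430, 0.6538, 0.4839]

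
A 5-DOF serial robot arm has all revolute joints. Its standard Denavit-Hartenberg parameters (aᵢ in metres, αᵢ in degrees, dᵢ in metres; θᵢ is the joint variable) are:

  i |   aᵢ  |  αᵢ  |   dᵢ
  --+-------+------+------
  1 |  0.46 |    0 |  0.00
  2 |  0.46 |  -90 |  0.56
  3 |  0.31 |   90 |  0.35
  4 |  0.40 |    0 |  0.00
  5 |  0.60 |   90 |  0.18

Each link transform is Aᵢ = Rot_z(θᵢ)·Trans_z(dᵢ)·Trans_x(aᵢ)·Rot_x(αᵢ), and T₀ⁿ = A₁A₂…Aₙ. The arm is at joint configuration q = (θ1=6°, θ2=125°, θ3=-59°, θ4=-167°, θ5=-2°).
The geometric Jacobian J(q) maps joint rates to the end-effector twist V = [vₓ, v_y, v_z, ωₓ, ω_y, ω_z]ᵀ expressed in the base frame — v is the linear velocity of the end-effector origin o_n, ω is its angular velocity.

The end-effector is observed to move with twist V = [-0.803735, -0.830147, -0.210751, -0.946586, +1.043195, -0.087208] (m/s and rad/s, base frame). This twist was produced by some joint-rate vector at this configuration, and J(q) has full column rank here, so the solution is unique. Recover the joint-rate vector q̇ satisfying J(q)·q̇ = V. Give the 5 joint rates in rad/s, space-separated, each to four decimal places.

o_n = [0.3730, -0.0766, 0.0795]
J₁: ẑ×o_n = [0.0766, 0.3730, -0.0000], ω = ẑ
J2: z=[0.0000, 0.0000, 1.0000] o=[0.4575, 0.0481, 0.0000] → [0.1247, -0.0844, 0.0000, 0.0000, 0.0000, 1.0000]
J3: z=[-0.7547, -0.6561, 0.0000] o=[0.1557, 0.3952, 0.5600] → [0.3152, -0.3626, 0.4987, -0.7547, -0.6561, 0.0000]
J4: z=[0.5624, -0.6469, 0.5150] o=[-0.2132, 0.2861, 0.8257] → [0.6696, 0.7216, 0.1753, 0.5624, -0.6469, 0.5150]
J5: z=[0.5624, -0.6469, 0.5150] o=[-0.0136, 0.1937, 0.4916] → [0.4058, 0.4309, 0.0981, 0.5624, -0.6469, 0.5150]
q̇ = J⁺·V = [0.4280, 0.3310, 0.0300, -0.8360, -0.8070]

0.4280 0.3310 0.0300 -0.8360 -0.8070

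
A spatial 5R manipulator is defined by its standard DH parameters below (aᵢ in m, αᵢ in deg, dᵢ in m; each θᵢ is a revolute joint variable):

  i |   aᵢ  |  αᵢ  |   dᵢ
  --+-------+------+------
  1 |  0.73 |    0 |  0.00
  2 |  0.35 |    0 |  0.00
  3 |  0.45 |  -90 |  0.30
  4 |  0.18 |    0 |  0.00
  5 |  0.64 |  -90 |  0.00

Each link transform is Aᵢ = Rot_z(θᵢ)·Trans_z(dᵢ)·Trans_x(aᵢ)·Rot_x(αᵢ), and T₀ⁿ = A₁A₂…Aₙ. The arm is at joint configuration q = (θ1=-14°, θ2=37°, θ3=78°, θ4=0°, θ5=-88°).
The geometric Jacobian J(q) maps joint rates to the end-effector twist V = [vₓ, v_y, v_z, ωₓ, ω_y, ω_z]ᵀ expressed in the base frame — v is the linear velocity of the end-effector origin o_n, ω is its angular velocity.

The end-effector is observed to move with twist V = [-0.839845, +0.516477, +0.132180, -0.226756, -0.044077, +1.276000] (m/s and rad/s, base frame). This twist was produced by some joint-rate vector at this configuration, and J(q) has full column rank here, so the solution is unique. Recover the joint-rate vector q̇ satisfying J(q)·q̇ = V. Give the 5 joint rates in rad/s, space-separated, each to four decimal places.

0.4830 0.1010 0.6920 -0.7630 0.9940

o_n = [0.9060, 0.6005, 0.9396]
J₁: ẑ×o_n = [-0.6005, 0.9060, 0.0000], ω = ẑ
J2: z=[0.0000, 0.0000, 1.0000] o=[0.7083, -0.1766, 0.0000] → [-0.7771, 0.1977, 0.0000, 0.0000, 0.0000, 1.0000]
J3: z=[0.0000, 0.0000, 1.0000] o=[1.0305, -0.0398, 0.0000] → [-0.6404, -0.1245, 0.0000, 0.0000, 0.0000, 1.0000]
J4: z=[-0.9816, -0.1908, 0.0000] o=[0.9446, 0.4019, 0.3000] → [-0.1220, 0.6279, -0.2023, -0.9816, -0.1908, 0.0000]
J5: z=[-0.9816, -0.1908, 0.0000] o=[0.9103, 0.5786, 0.3000] → [-0.1220, 0.6279, -0.0223, -0.9816, -0.1908, 0.0000]
q̇ = J⁺·V = [0.4830, 0.1010, 0.6920, -0.7630, 0.9940]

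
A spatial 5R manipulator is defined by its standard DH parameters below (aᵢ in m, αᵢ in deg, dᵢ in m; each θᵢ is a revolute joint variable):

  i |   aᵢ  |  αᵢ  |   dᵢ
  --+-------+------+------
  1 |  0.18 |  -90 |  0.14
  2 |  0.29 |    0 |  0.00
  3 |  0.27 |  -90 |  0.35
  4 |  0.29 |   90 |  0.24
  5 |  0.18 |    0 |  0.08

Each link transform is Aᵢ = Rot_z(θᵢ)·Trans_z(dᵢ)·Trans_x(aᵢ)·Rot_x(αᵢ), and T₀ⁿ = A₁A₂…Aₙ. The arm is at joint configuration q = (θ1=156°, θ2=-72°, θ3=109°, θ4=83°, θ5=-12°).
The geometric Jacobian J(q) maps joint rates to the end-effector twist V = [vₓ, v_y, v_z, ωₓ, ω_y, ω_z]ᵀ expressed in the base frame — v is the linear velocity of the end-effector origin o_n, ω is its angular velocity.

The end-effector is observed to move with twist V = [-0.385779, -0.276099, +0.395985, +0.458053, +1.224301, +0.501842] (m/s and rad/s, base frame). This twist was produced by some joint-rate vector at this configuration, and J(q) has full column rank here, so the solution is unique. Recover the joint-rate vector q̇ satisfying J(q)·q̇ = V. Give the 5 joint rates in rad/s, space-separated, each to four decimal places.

0.9950 -0.8990 -0.4500 0.3460 0.3630

o_n = [-0.3895, 0.2860, 0.0096]
J₁: ẑ×o_n = [-0.2860, -0.3895, 0.0000], ω = ẑ
J2: z=[-0.4067, -0.9135, 0.0000] o=[-0.1644, 0.0732, 0.1400] → [0.1192, -0.0531, -0.2921, -0.4067, -0.9135, 0.0000]
J3: z=[-0.4067, -0.9135, 0.0000] o=[-0.2463, 0.1097, 0.4158] → [0.3711, -0.1652, -0.2025, -0.4067, -0.9135, 0.0000]
J4: z=[0.5498, -0.2448, -0.7986] o=[-0.5857, -0.1224, 0.2533] → [0.3858, -0.0227, 0.2725, 0.5498, -0.2448, -0.7986]
J5: z=[-0.7737, 0.2111, -0.5973] o=[-0.3624, 0.0933, 0.0404] → [0.1086, -0.0077, -0.1434, -0.7737, 0.2111, -0.5973]
q̇ = J⁺·V = [0.9950, -0.8990, -0.4500, 0.3460, 0.3630]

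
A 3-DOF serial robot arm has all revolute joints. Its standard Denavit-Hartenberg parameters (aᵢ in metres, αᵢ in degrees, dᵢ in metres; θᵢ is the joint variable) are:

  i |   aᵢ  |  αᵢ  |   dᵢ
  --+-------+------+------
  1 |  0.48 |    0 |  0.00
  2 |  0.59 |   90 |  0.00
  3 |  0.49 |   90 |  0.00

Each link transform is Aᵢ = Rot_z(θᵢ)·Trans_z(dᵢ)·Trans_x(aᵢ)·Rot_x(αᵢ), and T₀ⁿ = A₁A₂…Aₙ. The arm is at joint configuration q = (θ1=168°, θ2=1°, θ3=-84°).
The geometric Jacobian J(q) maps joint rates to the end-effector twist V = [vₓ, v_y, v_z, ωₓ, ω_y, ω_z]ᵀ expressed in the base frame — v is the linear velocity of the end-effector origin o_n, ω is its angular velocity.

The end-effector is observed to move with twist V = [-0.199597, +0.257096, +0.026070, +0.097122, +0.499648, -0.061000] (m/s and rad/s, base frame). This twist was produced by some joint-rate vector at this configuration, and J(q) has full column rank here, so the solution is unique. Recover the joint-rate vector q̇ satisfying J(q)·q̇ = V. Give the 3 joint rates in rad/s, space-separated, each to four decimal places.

o_n = [-1.0989, 0.2221, -0.4873]
J₁: ẑ×o_n = [-0.2221, -1.0989, 0.0000], ω = ẑ
J2: z=[0.0000, 0.0000, 1.0000] o=[-0.4695, 0.0998, 0.0000] → [-0.1224, -0.6294, 0.0000, 0.0000, 0.0000, 1.0000]
J3: z=[0.1908, 0.9816, 0.0000] o=[-1.0487, 0.2124, 0.0000] → [-0.4784, 0.0930, 0.0512, 0.1908, 0.9816, 0.0000]
q̇ = J⁺·V = [-0.3650, 0.3040, 0.5090]

-0.3650 0.3040 0.5090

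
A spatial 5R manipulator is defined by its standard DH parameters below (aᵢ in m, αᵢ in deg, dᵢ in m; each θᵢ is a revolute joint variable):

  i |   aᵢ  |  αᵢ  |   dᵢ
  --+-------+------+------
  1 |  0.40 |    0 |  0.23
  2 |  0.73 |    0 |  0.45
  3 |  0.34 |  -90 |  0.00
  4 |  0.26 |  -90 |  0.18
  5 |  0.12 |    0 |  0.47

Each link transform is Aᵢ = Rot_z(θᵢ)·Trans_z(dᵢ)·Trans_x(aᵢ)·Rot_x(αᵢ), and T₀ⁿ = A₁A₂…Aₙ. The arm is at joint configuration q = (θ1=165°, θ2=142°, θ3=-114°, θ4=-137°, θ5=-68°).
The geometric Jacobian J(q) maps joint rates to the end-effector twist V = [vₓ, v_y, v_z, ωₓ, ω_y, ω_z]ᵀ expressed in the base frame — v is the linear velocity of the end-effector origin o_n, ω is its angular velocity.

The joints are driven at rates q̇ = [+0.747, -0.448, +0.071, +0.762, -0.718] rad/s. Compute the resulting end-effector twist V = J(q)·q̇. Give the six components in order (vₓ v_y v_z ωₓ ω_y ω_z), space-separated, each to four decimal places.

-0.2209 -0.4299 -0.1288 0.6485 -0.6323 -0.1551

o_n = [-0.3078, -0.8617, 1.2317]
J₁: ẑ×o_n = [0.8617, -0.3078, 0.0000], ω = ẑ
J2: z=[0.0000, 0.0000, 1.0000] o=[-0.3864, 0.1035, 0.2300] → [0.9652, 0.0785, -0.0000, 0.0000, 0.0000, 1.0000]
J3: z=[0.0000, 0.0000, 1.0000] o=[0.0530, -0.4795, 0.6800] → [0.3822, -0.3608, 0.0000, 0.0000, 0.0000, 1.0000]
J4: z=[0.2250, -0.9744, 0.0000] o=[-0.2783, -0.5560, 0.6800] → [-0.5376, -0.1241, -0.0975, 0.2250, -0.9744, 0.0000]
J5: z=[-0.6645, -0.1534, 0.7314] o=[-0.0526, -0.6886, 0.8573] → [0.0692, 0.0621, 0.0759, -0.6645, -0.1534, 0.7314]
V = J·q̇ = [-0.2209, -0.4299, -0.1288, 0.6485, -0.6323, -0.1551]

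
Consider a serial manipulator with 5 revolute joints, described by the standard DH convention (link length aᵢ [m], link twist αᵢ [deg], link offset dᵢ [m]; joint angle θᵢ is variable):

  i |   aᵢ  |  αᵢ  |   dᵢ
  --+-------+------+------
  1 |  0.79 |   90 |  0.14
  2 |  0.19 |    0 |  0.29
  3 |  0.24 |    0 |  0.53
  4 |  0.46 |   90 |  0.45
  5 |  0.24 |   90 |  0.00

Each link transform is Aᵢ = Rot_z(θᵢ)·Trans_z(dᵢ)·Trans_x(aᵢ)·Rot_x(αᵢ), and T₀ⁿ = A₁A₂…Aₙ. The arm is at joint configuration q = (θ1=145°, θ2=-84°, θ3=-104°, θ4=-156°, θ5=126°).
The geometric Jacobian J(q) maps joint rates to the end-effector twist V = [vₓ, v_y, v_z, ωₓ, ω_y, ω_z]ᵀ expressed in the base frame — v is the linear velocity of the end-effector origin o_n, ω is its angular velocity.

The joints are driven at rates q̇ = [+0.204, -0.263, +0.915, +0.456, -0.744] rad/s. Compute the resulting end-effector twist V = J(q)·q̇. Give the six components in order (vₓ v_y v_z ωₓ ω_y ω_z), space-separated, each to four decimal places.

-0.2627 0.0932 0.2193 0.8035 0.7900 0.9192

o_n = [0.1200, 1.7034, 0.0724]
J₁: ẑ×o_n = [-1.7034, 0.1200, 0.0000], ω = ẑ
J2: z=[0.5736, 0.8192, 0.0000] o=[-0.6471, 0.4531, 0.1400] → [-0.0554, 0.0388, 0.0888, 0.5736, 0.8192, 0.0000]
J3: z=[0.5736, 0.8192, 0.0000] o=[-0.4971, 0.7021, -0.0490] → [0.0994, -0.0696, 0.0689, 0.5736, 0.8192, 0.0000]
J4: z=[0.5736, 0.8192, 0.0000] o=[0.0016, 0.9999, -0.0156] → [0.0720, -0.0504, 0.3066, 0.5736, 0.8192, 0.0000]
J5: z=[-0.2258, 0.1581, -0.9613] o=[-0.1025, 1.6221, 0.1112] → [0.0720, -0.2226, -0.0535, -0.2258, 0.1581, -0.9613]
V = J·q̇ = [-0.2627, 0.0932, 0.2193, 0.8035, 0.7900, 0.9192]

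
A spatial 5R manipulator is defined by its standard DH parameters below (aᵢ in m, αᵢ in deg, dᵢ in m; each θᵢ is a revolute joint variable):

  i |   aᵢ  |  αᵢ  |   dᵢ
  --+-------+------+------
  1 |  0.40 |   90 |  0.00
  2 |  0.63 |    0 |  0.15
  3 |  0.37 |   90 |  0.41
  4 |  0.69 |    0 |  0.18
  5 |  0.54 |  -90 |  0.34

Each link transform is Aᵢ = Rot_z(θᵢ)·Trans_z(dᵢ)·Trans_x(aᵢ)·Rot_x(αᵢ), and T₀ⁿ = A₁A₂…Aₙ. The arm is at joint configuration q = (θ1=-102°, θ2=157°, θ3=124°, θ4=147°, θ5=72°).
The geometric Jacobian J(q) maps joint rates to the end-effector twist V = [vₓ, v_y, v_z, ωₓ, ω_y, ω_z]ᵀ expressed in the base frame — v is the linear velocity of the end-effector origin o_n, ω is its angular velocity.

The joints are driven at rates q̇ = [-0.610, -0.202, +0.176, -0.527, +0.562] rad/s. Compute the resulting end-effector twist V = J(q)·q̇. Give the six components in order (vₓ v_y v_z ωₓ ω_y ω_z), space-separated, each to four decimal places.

0.2536 0.2122 -0.0726 0.0326 0.0282 -0.6167

o_n = [-0.4145, 0.9165, 0.7637]
J₁: ẑ×o_n = [-0.9165, -0.4145, 0.0000], ω = ẑ
J2: z=[-0.9781, 0.2079, 0.0000] o=[-0.0832, -0.3913, 0.0000] → [0.1588, 0.7470, -1.2103, -0.9781, 0.2079, 0.0000]
J3: z=[-0.9781, 0.2079, 0.0000] o=[-0.1093, 0.2072, 0.2462] → [0.1076, 0.5063, -0.6303, -0.9781, 0.2079, 0.0000]
J4: z=[0.2041, 0.9602, -0.1908] o=[-0.5250, 0.2234, -0.1170] → [0.9780, -0.2009, 0.0353, 0.2041, 0.9602, -0.1908]
J5: z=[0.2041, 0.9602, -0.1908] o=[-0.8329, 0.5823, 0.4167] → [0.3970, -0.1507, -0.3336, 0.2041, 0.9602, -0.1908]
V = J·q̇ = [0.2536, 0.2122, -0.0726, 0.0326, 0.0282, -0.6167]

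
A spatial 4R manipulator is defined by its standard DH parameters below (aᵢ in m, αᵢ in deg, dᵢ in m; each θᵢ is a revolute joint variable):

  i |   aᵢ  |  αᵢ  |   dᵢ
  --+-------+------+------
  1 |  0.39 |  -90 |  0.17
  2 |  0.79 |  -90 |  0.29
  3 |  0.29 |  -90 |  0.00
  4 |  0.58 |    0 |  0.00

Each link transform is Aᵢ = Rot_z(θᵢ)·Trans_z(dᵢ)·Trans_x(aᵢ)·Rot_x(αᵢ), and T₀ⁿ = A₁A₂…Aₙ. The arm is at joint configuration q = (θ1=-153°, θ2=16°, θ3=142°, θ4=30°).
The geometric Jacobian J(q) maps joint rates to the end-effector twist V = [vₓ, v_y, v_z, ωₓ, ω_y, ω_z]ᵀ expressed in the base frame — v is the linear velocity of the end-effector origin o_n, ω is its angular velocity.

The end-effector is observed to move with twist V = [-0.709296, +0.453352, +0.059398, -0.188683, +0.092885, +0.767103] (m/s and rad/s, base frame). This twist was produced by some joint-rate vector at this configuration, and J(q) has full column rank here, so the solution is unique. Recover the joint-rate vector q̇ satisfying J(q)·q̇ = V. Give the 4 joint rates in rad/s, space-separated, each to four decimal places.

o_n = [-0.6504, -0.1094, 0.4031]
J₁: ẑ×o_n = [0.1094, -0.6504, 0.0000], ω = ẑ
J2: z=[0.4540, -0.8910, 0.0000] o=[-0.3475, -0.1771, 0.1700] → [-0.2077, -0.1058, -0.2392, 0.4540, -0.8910, 0.0000]
J3: z=[0.2456, 0.1251, -0.9613] o=[-0.8925, -0.7802, -0.0478] → [0.7012, -0.3434, 0.1345, 0.2456, 0.1251, -0.9613]
J4: z=[0.8851, -0.4334, 0.1697] o=[-0.7778, -0.5214, 0.0152] → [-0.2380, -0.3217, 0.4198, 0.8851, -0.4334, 0.1697]
q̇ = J⁺·V = [-0.2350, -0.3670, -0.9980, 0.2520]

-0.2350 -0.3670 -0.9980 0.2520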